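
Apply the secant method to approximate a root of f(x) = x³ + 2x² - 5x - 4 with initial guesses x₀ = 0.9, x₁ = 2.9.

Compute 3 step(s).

f(x) = x³ + 2x² - 5x - 4
x₀ = 0.9, x₁ = 2.9

Secant formula: x_{n+1} = x_n - f(x_n)(x_n - x_{n-1})/(f(x_n) - f(x_{n-1}))

Iteration 1:
  f(0.900000) = -6.151000
  f(2.900000) = 22.709000
  x_2 = 2.900000 - 22.709000×(2.900000 - 0.900000)/(22.709000 - (-6.151000))
       = 1.326265
Iteration 2:
  f(2.900000) = 22.709000
  f(1.326265) = -4.780497
  x_3 = 1.326265 - (-4.780497)×(1.326265 - 2.900000)/(-4.780497 - 22.709000)
       = 1.599941
Iteration 3:
  f(1.326265) = -4.780497
  f(1.599941) = -2.784531
  x_4 = 1.599941 - (-2.784531)×(1.599941 - 1.326265)/(-2.784531 - (-4.780497))
       = 1.981742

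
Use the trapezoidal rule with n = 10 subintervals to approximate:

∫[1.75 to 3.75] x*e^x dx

f(x) = x*e^x
a = 1.75, b = 3.75, n = 10
h = (b - a)/n = 0.200000

Trapezoidal rule: (h/2)[f(x₀) + 2f(x₁) + 2f(x₂) + ... + f(xₙ)]

x_0 = 1.7500, f(x_0) = 10.070555, coefficient = 1
x_1 = 1.9500, f(x_1) = 13.705941, coefficient = 2
x_2 = 2.1500, f(x_2) = 18.457446, coefficient = 2
x_3 = 2.3500, f(x_3) = 24.641089, coefficient = 2
x_4 = 2.5500, f(x_4) = 32.658115, coefficient = 2
x_5 = 2.7500, f(x_5) = 43.017238, coefficient = 2
x_6 = 2.9500, f(x_6) = 56.362563, coefficient = 2
x_7 = 3.1500, f(x_7) = 73.508603, coefficient = 2
x_8 = 3.3500, f(x_8) = 95.484158, coefficient = 2
x_9 = 3.5500, f(x_9) = 123.587277, coefficient = 2
x_10 = 3.7500, f(x_10) = 159.454058, coefficient = 1

I ≈ (0.200000/2) × 1132.369471 = 113.236947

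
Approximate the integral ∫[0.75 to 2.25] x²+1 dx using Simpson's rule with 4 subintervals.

f(x) = x²+1
a = 0.75, b = 2.25, n = 4
h = (b - a)/n = 0.375000

Simpson's rule: (h/3)[f(x₀) + 4f(x₁) + 2f(x₂) + ... + f(xₙ)]

x_0 = 0.7500, f(x_0) = 1.562500, coefficient = 1
x_1 = 1.1250, f(x_1) = 2.265625, coefficient = 4
x_2 = 1.5000, f(x_2) = 3.250000, coefficient = 2
x_3 = 1.8750, f(x_3) = 4.515625, coefficient = 4
x_4 = 2.2500, f(x_4) = 6.062500, coefficient = 1

I ≈ (0.375000/3) × 41.250000 = 5.156250
Exact value: 5.156250
Error: 0.000000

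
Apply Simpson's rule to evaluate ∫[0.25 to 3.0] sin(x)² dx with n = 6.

f(x) = sin(x)²
a = 0.25, b = 3.0, n = 6
h = (b - a)/n = 0.458333

Simpson's rule: (h/3)[f(x₀) + 4f(x₁) + 2f(x₂) + ... + f(xₙ)]

x_0 = 0.2500, f(x_0) = 0.061209, coefficient = 1
x_1 = 0.7083, f(x_1) = 0.423240, coefficient = 4
x_2 = 1.1667, f(x_2) = 0.845379, coefficient = 2
x_3 = 1.6250, f(x_3) = 0.997065, coefficient = 4
x_4 = 2.0833, f(x_4) = 0.759518, coefficient = 2
x_5 = 2.5417, f(x_5) = 0.318752, coefficient = 4
x_6 = 3.0000, f(x_6) = 0.019915, coefficient = 1

I ≈ (0.458333/3) × 10.247145 = 1.565536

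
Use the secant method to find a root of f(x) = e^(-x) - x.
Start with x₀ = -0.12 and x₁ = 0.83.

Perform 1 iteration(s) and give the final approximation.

f(x) = e^(-x) - x
x₀ = -0.12, x₁ = 0.83

Secant formula: x_{n+1} = x_n - f(x_n)(x_n - x_{n-1})/(f(x_n) - f(x_{n-1}))

Iteration 1:
  f(-0.120000) = 1.247497
  f(0.830000) = -0.393951
  x_2 = 0.830000 - (-0.393951)×(0.830000 - (-0.120000))/(-0.393951 - 1.247497)
       = 0.601998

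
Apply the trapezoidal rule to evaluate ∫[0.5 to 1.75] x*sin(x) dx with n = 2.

f(x) = x*sin(x)
a = 0.5, b = 1.75, n = 2
h = (b - a)/n = 0.625000

Trapezoidal rule: (h/2)[f(x₀) + 2f(x₁) + 2f(x₂) + ... + f(xₙ)]

x_0 = 0.5000, f(x_0) = 0.239713, coefficient = 1
x_1 = 1.1250, f(x_1) = 1.015051, coefficient = 2
x_2 = 1.7500, f(x_2) = 1.721975, coefficient = 1

I ≈ (0.625000/2) × 3.991790 = 1.247434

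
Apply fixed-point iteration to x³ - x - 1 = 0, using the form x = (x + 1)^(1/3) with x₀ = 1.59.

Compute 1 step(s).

Equation: x³ - x - 1 = 0
Fixed-point form: x = (x + 1)^(1/3)
x₀ = 1.59

x_1 = g(1.590000) = 1.373304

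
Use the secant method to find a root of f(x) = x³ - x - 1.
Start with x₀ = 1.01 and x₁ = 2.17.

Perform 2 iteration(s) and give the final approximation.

f(x) = x³ - x - 1
x₀ = 1.01, x₁ = 2.17

Secant formula: x_{n+1} = x_n - f(x_n)(x_n - x_{n-1})/(f(x_n) - f(x_{n-1}))

Iteration 1:
  f(1.010000) = -0.979699
  f(2.170000) = 7.048313
  x_2 = 2.170000 - 7.048313×(2.170000 - 1.010000)/(7.048313 - (-0.979699))
       = 1.151561
Iteration 2:
  f(2.170000) = 7.048313
  f(1.151561) = -0.624485
  x_3 = 1.151561 - (-0.624485)×(1.151561 - 2.170000)/(-0.624485 - 7.048313)
       = 1.234451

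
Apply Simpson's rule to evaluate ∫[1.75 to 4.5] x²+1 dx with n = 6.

f(x) = x²+1
a = 1.75, b = 4.5, n = 6
h = (b - a)/n = 0.458333

Simpson's rule: (h/3)[f(x₀) + 4f(x₁) + 2f(x₂) + ... + f(xₙ)]

x_0 = 1.7500, f(x_0) = 4.062500, coefficient = 1
x_1 = 2.2083, f(x_1) = 5.876736, coefficient = 4
x_2 = 2.6667, f(x_2) = 8.111111, coefficient = 2
x_3 = 3.1250, f(x_3) = 10.765625, coefficient = 4
x_4 = 3.5833, f(x_4) = 13.840278, coefficient = 2
x_5 = 4.0417, f(x_5) = 17.335069, coefficient = 4
x_6 = 4.5000, f(x_6) = 21.250000, coefficient = 1

I ≈ (0.458333/3) × 205.125000 = 31.338542
Exact value: 31.338542
Error: 0.000000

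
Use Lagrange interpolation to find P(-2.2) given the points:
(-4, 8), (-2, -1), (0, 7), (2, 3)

Lagrange interpolation formula:
P(x) = Σ yᵢ × Lᵢ(x)
where Lᵢ(x) = Π_{j≠i} (x - xⱼ)/(xᵢ - xⱼ)

L_0(-2.2) = (-2.2 - (-2))/(-4 - (-2)) × (-2.2 - 0)/(-4 - 0) × (-2.2 - 2)/(-4 - 2) = 0.038500
L_1(-2.2) = (-2.2 - (-4))/(-2 - (-4)) × (-2.2 - 0)/(-2 - 0) × (-2.2 - 2)/(-2 - 2) = 1.039500
L_2(-2.2) = (-2.2 - (-4))/(0 - (-4)) × (-2.2 - (-2))/(0 - (-2)) × (-2.2 - 2)/(0 - 2) = -0.094500
L_3(-2.2) = (-2.2 - (-4))/(2 - (-4)) × (-2.2 - (-2))/(2 - (-2)) × (-2.2 - 0)/(2 - 0) = 0.016500

P(-2.2) = 8×L_0(-2.2) + (-1)×L_1(-2.2) + 7×L_2(-2.2) + 3×L_3(-2.2)
P(-2.2) = -1.343500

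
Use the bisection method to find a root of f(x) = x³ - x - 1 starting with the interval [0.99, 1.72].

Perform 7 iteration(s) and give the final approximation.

f(x) = x³ - x - 1
Initial interval: [0.99, 1.72]

Iteration 1:
  c_1 = (0.990000 + 1.720000)/2 = 1.355000
  f(c_1) = f(1.355000) = 0.132814
  f(a) × f(c) < 0, new interval: [0.990000, 1.355000]
Iteration 2:
  c_2 = (0.990000 + 1.355000)/2 = 1.172500
  f(c_2) = f(1.172500) = -0.560598
  f(a) × f(c) ≥ 0, new interval: [1.172500, 1.355000]
Iteration 3:
  c_3 = (1.172500 + 1.355000)/2 = 1.263750
  f(c_3) = f(1.263750) = -0.245460
  f(a) × f(c) ≥ 0, new interval: [1.263750, 1.355000]
Iteration 4:
  c_4 = (1.263750 + 1.355000)/2 = 1.309375
  f(c_4) = f(1.309375) = -0.064500
  f(a) × f(c) ≥ 0, new interval: [1.309375, 1.355000]
Iteration 5:
  c_5 = (1.309375 + 1.355000)/2 = 1.332187
  f(c_5) = f(1.332187) = 0.032077
  f(a) × f(c) < 0, new interval: [1.309375, 1.332187]
Iteration 6:
  c_6 = (1.309375 + 1.332187)/2 = 1.320781
  f(c_6) = f(1.320781) = -0.016727
  f(a) × f(c) ≥ 0, new interval: [1.320781, 1.332187]
Iteration 7:
  c_7 = (1.320781 + 1.332187)/2 = 1.326484
  f(c_7) = f(1.326484) = 0.007546
  f(a) × f(c) < 0, new interval: [1.320781, 1.326484]

After 7 iteration(s), the approximation is c_7 = 1.326484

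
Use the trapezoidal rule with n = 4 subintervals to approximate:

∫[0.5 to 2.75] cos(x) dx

f(x) = cos(x)
a = 0.5, b = 2.75, n = 4
h = (b - a)/n = 0.562500

Trapezoidal rule: (h/2)[f(x₀) + 2f(x₁) + 2f(x₂) + ... + f(xₙ)]

x_0 = 0.5000, f(x_0) = 0.877583, coefficient = 1
x_1 = 1.0625, f(x_1) = 0.486690, coefficient = 2
x_2 = 1.6250, f(x_2) = -0.054177, coefficient = 2
x_3 = 2.1875, f(x_3) = -0.578349, coefficient = 2
x_4 = 2.7500, f(x_4) = -0.924302, coefficient = 1

I ≈ (0.562500/2) × -0.338393 = -0.095173
Exact value: -0.097765
Error: 0.002591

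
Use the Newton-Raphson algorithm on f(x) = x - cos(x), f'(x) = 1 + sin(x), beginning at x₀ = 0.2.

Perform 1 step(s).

f(x) = x - cos(x)
f'(x) = 1 + sin(x)
x₀ = 0.2

Newton-Raphson formula: x_{n+1} = x_n - f(x_n)/f'(x_n)

Iteration 1:
  f(0.200000) = -0.780067
  f'(0.200000) = 1.198669
  x_1 = 0.200000 - (-0.780067)/1.198669 = 0.850777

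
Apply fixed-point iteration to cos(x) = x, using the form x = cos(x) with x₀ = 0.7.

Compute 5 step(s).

Equation: cos(x) = x
Fixed-point form: x = cos(x)
x₀ = 0.7

x_1 = g(0.700000) = 0.764842
x_2 = g(0.764842) = 0.721492
x_3 = g(0.721492) = 0.750821
x_4 = g(0.750821) = 0.731129
x_5 = g(0.731129) = 0.744421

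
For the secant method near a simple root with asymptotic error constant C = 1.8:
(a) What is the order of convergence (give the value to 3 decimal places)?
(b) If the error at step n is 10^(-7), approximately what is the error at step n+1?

(a) Secant method has superlinear convergence with order φ = (1+√5)/2 ≈ 1.618.
    This means |e_{n+1}| ≈ C|e_n|^1.618.

(b) With |e_n| = 10^(-7) and C = 1.8:
    |e_{n+1}| ≈ 1.8 × (10^(-7))^1.618 = 1.8 × 10^(-11.33)

(a) ≈ 1.618 (golden ratio); (b) |e_{n+1}| ≈ 8.492e-12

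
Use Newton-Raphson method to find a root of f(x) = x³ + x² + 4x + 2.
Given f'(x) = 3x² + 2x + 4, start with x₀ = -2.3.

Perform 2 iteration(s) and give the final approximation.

f(x) = x³ + x² + 4x + 2
f'(x) = 3x² + 2x + 4
x₀ = -2.3

Newton-Raphson formula: x_{n+1} = x_n - f(x_n)/f'(x_n)

Iteration 1:
  f(-2.300000) = -14.077000
  f'(-2.300000) = 15.270000
  x_1 = -2.300000 - (-14.077000)/15.270000 = -1.378127
Iteration 2:
  f(-1.378127) = -4.230660
  f'(-1.378127) = 6.941448
  x_2 = -1.378127 - (-4.230660)/6.941448 = -0.768649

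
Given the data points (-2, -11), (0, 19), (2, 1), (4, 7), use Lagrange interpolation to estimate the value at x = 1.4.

Lagrange interpolation formula:
P(x) = Σ yᵢ × Lᵢ(x)
where Lᵢ(x) = Π_{j≠i} (x - xⱼ)/(xᵢ - xⱼ)

L_0(1.4) = (1.4 - 0)/(-2 - 0) × (1.4 - 2)/(-2 - 2) × (1.4 - 4)/(-2 - 4) = -0.045500
L_1(1.4) = (1.4 - (-2))/(0 - (-2)) × (1.4 - 2)/(0 - 2) × (1.4 - 4)/(0 - 4) = 0.331500
L_2(1.4) = (1.4 - (-2))/(2 - (-2)) × (1.4 - 0)/(2 - 0) × (1.4 - 4)/(2 - 4) = 0.773500
L_3(1.4) = (1.4 - (-2))/(4 - (-2)) × (1.4 - 0)/(4 - 0) × (1.4 - 2)/(4 - 2) = -0.059500

P(1.4) = (-11)×L_0(1.4) + 19×L_1(1.4) + 1×L_2(1.4) + 7×L_3(1.4)
P(1.4) = 7.156000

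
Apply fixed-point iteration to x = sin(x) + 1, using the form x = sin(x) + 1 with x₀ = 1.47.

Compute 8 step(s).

Equation: x = sin(x) + 1
Fixed-point form: x = sin(x) + 1
x₀ = 1.47

x_1 = g(1.470000) = 1.994924
x_2 = g(1.994924) = 1.911398
x_3 = g(1.911398) = 1.942554
x_4 = g(1.942554) = 1.931690
x_5 = g(1.931690) = 1.935582
x_6 = g(1.935582) = 1.934200
x_7 = g(1.934200) = 1.934692
x_8 = g(1.934692) = 1.934517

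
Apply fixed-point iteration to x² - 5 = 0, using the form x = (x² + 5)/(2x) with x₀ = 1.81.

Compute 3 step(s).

Equation: x² - 5 = 0
Fixed-point form: x = (x² + 5)/(2x)
x₀ = 1.81

x_1 = g(1.810000) = 2.286215
x_2 = g(2.286215) = 2.236618
x_3 = g(2.236618) = 2.236068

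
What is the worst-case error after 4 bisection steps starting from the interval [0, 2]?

Bisection error bound: |error| ≤ (b-a)/2^n
|error| ≤ (2 - 0)/2^4 = 2/2^4
|error| ≤ 0.1250000000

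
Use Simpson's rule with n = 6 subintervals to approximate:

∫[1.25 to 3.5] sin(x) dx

f(x) = sin(x)
a = 1.25, b = 3.5, n = 6
h = (b - a)/n = 0.375000

Simpson's rule: (h/3)[f(x₀) + 4f(x₁) + 2f(x₂) + ... + f(xₙ)]

x_0 = 1.2500, f(x_0) = 0.948985, coefficient = 1
x_1 = 1.6250, f(x_1) = 0.998531, coefficient = 4
x_2 = 2.0000, f(x_2) = 0.909297, coefficient = 2
x_3 = 2.3750, f(x_3) = 0.693685, coefficient = 4
x_4 = 2.7500, f(x_4) = 0.381661, coefficient = 2
x_5 = 3.1250, f(x_5) = 0.016592, coefficient = 4
x_6 = 3.5000, f(x_6) = -0.350783, coefficient = 1

I ≈ (0.375000/3) × 10.015351 = 1.251919
Exact value: 1.251779
Error: 0.000140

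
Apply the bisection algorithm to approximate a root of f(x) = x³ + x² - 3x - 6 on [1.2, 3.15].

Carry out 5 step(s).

f(x) = x³ + x² - 3x - 6
Initial interval: [1.2, 3.15]

Iteration 1:
  c_1 = (1.200000 + 3.150000)/2 = 2.175000
  f(c_1) = f(2.175000) = 2.494734
  f(a) × f(c) < 0, new interval: [1.200000, 2.175000]
Iteration 2:
  c_2 = (1.200000 + 2.175000)/2 = 1.687500
  f(c_2) = f(1.687500) = -3.409424
  f(a) × f(c) ≥ 0, new interval: [1.687500, 2.175000]
Iteration 3:
  c_3 = (1.687500 + 2.175000)/2 = 1.931250
  f(c_3) = f(1.931250) = -0.860989
  f(a) × f(c) ≥ 0, new interval: [1.931250, 2.175000]
Iteration 4:
  c_4 = (1.931250 + 2.175000)/2 = 2.053125
  f(c_4) = f(2.053125) = 0.710531
  f(a) × f(c) < 0, new interval: [1.931250, 2.053125]
Iteration 5:
  c_5 = (1.931250 + 2.053125)/2 = 1.992187
  f(c_5) = f(1.992187) = -0.101136
  f(a) × f(c) ≥ 0, new interval: [1.992187, 2.053125]

After 5 iteration(s), the approximation is c_5 = 1.992187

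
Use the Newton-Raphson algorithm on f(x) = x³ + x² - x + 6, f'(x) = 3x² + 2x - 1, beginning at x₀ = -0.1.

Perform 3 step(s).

f(x) = x³ + x² - x + 6
f'(x) = 3x² + 2x - 1
x₀ = -0.1

Newton-Raphson formula: x_{n+1} = x_n - f(x_n)/f'(x_n)

Iteration 1:
  f(-0.100000) = 6.109000
  f'(-0.100000) = -1.170000
  x_1 = -0.100000 - 6.109000/(-1.170000) = 5.121368
Iteration 2:
  f(5.121368) = 161.432341
  f'(5.121368) = 87.927951
  x_2 = 5.121368 - 161.432341/87.927951 = 3.285406
Iteration 3:
  f(3.285406) = 48.970803
  f'(3.285406) = 37.952488
  x_3 = 3.285406 - 48.970803/37.952488 = 1.995087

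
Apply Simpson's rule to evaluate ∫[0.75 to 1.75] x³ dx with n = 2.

f(x) = x³
a = 0.75, b = 1.75, n = 2
h = (b - a)/n = 0.500000

Simpson's rule: (h/3)[f(x₀) + 4f(x₁) + 2f(x₂) + ... + f(xₙ)]

x_0 = 0.7500, f(x_0) = 0.421875, coefficient = 1
x_1 = 1.2500, f(x_1) = 1.953125, coefficient = 4
x_2 = 1.7500, f(x_2) = 5.359375, coefficient = 1

I ≈ (0.500000/3) × 13.593750 = 2.265625
Exact value: 2.265625
Error: 0.000000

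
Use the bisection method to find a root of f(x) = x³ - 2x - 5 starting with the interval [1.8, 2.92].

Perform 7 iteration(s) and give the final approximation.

f(x) = x³ - 2x - 5
Initial interval: [1.8, 2.92]

Iteration 1:
  c_1 = (1.800000 + 2.920000)/2 = 2.360000
  f(c_1) = f(2.360000) = 3.424256
  f(a) × f(c) < 0, new interval: [1.800000, 2.360000]
Iteration 2:
  c_2 = (1.800000 + 2.360000)/2 = 2.080000
  f(c_2) = f(2.080000) = -0.161088
  f(a) × f(c) ≥ 0, new interval: [2.080000, 2.360000]
Iteration 3:
  c_3 = (2.080000 + 2.360000)/2 = 2.220000
  f(c_3) = f(2.220000) = 1.501048
  f(a) × f(c) < 0, new interval: [2.080000, 2.220000]
Iteration 4:
  c_4 = (2.080000 + 2.220000)/2 = 2.150000
  f(c_4) = f(2.150000) = 0.638375
  f(a) × f(c) < 0, new interval: [2.080000, 2.150000]
Iteration 5:
  c_5 = (2.080000 + 2.150000)/2 = 2.115000
  f(c_5) = f(2.115000) = 0.230871
  f(a) × f(c) < 0, new interval: [2.080000, 2.115000]
Iteration 6:
  c_6 = (2.080000 + 2.115000)/2 = 2.097500
  f(c_6) = f(2.097500) = 0.032964
  f(a) × f(c) < 0, new interval: [2.080000, 2.097500]
Iteration 7:
  c_7 = (2.080000 + 2.097500)/2 = 2.088750
  f(c_7) = f(2.088750) = -0.064542
  f(a) × f(c) ≥ 0, new interval: [2.088750, 2.097500]

After 7 iteration(s), the approximation is c_7 = 2.088750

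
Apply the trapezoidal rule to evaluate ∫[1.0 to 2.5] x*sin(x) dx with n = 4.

f(x) = x*sin(x)
a = 1.0, b = 2.5, n = 4
h = (b - a)/n = 0.375000

Trapezoidal rule: (h/2)[f(x₀) + 2f(x₁) + 2f(x₂) + ... + f(xₙ)]

x_0 = 1.0000, f(x_0) = 0.841471, coefficient = 1
x_1 = 1.3750, f(x_1) = 1.348728, coefficient = 2
x_2 = 1.7500, f(x_2) = 1.721975, coefficient = 2
x_3 = 2.1250, f(x_3) = 1.806930, coefficient = 2
x_4 = 2.5000, f(x_4) = 1.496180, coefficient = 1

I ≈ (0.375000/2) × 12.092917 = 2.267422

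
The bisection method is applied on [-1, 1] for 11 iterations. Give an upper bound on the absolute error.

Bisection error bound: |error| ≤ (b-a)/2^n
|error| ≤ (1 - (-1))/2^11 = 2/2^11
|error| ≤ 0.0009765625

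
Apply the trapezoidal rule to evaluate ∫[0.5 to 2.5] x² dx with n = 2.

f(x) = x²
a = 0.5, b = 2.5, n = 2
h = (b - a)/n = 1.000000

Trapezoidal rule: (h/2)[f(x₀) + 2f(x₁) + 2f(x₂) + ... + f(xₙ)]

x_0 = 0.5000, f(x_0) = 0.250000, coefficient = 1
x_1 = 1.5000, f(x_1) = 2.250000, coefficient = 2
x_2 = 2.5000, f(x_2) = 6.250000, coefficient = 1

I ≈ (1.000000/2) × 11.000000 = 5.500000
Exact value: 5.166667
Error: 0.333333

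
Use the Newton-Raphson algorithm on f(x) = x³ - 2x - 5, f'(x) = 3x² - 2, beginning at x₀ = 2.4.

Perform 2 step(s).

f(x) = x³ - 2x - 5
f'(x) = 3x² - 2
x₀ = 2.4

Newton-Raphson formula: x_{n+1} = x_n - f(x_n)/f'(x_n)

Iteration 1:
  f(2.400000) = 4.024000
  f'(2.400000) = 15.280000
  x_1 = 2.400000 - 4.024000/15.280000 = 2.136649
Iteration 2:
  f(2.136649) = 0.481082
  f'(2.136649) = 11.695810
  x_2 = 2.136649 - 0.481082/11.695810 = 2.095516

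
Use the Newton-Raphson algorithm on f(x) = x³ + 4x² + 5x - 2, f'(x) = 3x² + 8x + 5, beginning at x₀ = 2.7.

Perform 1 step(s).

f(x) = x³ + 4x² + 5x - 2
f'(x) = 3x² + 8x + 5
x₀ = 2.7

Newton-Raphson formula: x_{n+1} = x_n - f(x_n)/f'(x_n)

Iteration 1:
  f(2.700000) = 60.343000
  f'(2.700000) = 48.470000
  x_1 = 2.700000 - 60.343000/48.470000 = 1.455044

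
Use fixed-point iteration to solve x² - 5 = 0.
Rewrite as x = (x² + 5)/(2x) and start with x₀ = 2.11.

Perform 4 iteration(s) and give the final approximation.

Equation: x² - 5 = 0
Fixed-point form: x = (x² + 5)/(2x)
x₀ = 2.11

x_1 = g(2.110000) = 2.239834
x_2 = g(2.239834) = 2.236071
x_3 = g(2.236071) = 2.236068
x_4 = g(2.236068) = 2.236068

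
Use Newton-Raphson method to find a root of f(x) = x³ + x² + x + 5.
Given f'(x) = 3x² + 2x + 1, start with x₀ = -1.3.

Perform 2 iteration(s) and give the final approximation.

f(x) = x³ + x² + x + 5
f'(x) = 3x² + 2x + 1
x₀ = -1.3

Newton-Raphson formula: x_{n+1} = x_n - f(x_n)/f'(x_n)

Iteration 1:
  f(-1.300000) = 3.193000
  f'(-1.300000) = 3.470000
  x_1 = -1.300000 - 3.193000/3.470000 = -2.220173
Iteration 2:
  f(-2.220173) = -3.234610
  f'(-2.220173) = 11.347157
  x_2 = -2.220173 - (-3.234610)/11.347157 = -1.935114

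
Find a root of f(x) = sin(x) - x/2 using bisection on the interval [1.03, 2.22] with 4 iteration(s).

f(x) = sin(x) - x/2
Initial interval: [1.03, 2.22]

Iteration 1:
  c_1 = (1.030000 + 2.220000)/2 = 1.625000
  f(c_1) = f(1.625000) = 0.186031
  f(a) × f(c) ≥ 0, new interval: [1.625000, 2.220000]
Iteration 2:
  c_2 = (1.625000 + 2.220000)/2 = 1.922500
  f(c_2) = f(1.922500) = -0.022463
  f(a) × f(c) < 0, new interval: [1.625000, 1.922500]
Iteration 3:
  c_3 = (1.625000 + 1.922500)/2 = 1.773750
  f(c_3) = f(1.773750) = 0.092600
  f(a) × f(c) ≥ 0, new interval: [1.773750, 1.922500]
Iteration 4:
  c_4 = (1.773750 + 1.922500)/2 = 1.848125
  f(c_4) = f(1.848125) = 0.037728
  f(a) × f(c) ≥ 0, new interval: [1.848125, 1.922500]

After 4 iteration(s), the approximation is c_4 = 1.848125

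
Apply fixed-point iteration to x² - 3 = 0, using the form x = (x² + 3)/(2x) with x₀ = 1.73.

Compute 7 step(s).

Equation: x² - 3 = 0
Fixed-point form: x = (x² + 3)/(2x)
x₀ = 1.73

x_1 = g(1.730000) = 1.732052
x_2 = g(1.732052) = 1.732051
x_3 = g(1.732051) = 1.732051
x_4 = g(1.732051) = 1.732051
x_5 = g(1.732051) = 1.732051
x_6 = g(1.732051) = 1.732051
x_7 = g(1.732051) = 1.732051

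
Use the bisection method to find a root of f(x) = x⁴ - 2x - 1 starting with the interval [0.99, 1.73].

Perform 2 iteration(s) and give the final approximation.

f(x) = x⁴ - 2x - 1
Initial interval: [0.99, 1.73]

Iteration 1:
  c_1 = (0.990000 + 1.730000)/2 = 1.360000
  f(c_1) = f(1.360000) = -0.298980
  f(a) × f(c) ≥ 0, new interval: [1.360000, 1.730000]
Iteration 2:
  c_2 = (1.360000 + 1.730000)/2 = 1.545000
  f(c_2) = f(1.545000) = 1.607888
  f(a) × f(c) < 0, new interval: [1.360000, 1.545000]

After 2 iteration(s), the approximation is c_2 = 1.545000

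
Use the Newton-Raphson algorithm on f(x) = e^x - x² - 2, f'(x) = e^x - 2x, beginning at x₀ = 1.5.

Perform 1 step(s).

f(x) = e^x - x² - 2
f'(x) = e^x - 2x
x₀ = 1.5

Newton-Raphson formula: x_{n+1} = x_n - f(x_n)/f'(x_n)

Iteration 1:
  f(1.500000) = 0.231689
  f'(1.500000) = 1.481689
  x_1 = 1.500000 - 0.231689/1.481689 = 1.343632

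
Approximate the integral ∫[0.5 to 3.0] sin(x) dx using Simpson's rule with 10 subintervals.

f(x) = sin(x)
a = 0.5, b = 3.0, n = 10
h = (b - a)/n = 0.250000

Simpson's rule: (h/3)[f(x₀) + 4f(x₁) + 2f(x₂) + ... + f(xₙ)]

x_0 = 0.5000, f(x_0) = 0.479426, coefficient = 1
x_1 = 0.7500, f(x_1) = 0.681639, coefficient = 4
x_2 = 1.0000, f(x_2) = 0.841471, coefficient = 2
x_3 = 1.2500, f(x_3) = 0.948985, coefficient = 4
x_4 = 1.5000, f(x_4) = 0.997495, coefficient = 2
x_5 = 1.7500, f(x_5) = 0.983986, coefficient = 4
x_6 = 2.0000, f(x_6) = 0.909297, coefficient = 2
x_7 = 2.2500, f(x_7) = 0.778073, coefficient = 4
x_8 = 2.5000, f(x_8) = 0.598472, coefficient = 2
x_9 = 2.7500, f(x_9) = 0.381661, coefficient = 4
x_10 = 3.0000, f(x_10) = 0.141120, coefficient = 1

I ≈ (0.250000/3) × 22.411391 = 1.867616
Exact value: 1.867575
Error: 0.000041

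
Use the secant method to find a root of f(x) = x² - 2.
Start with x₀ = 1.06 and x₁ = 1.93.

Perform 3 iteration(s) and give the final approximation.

f(x) = x² - 2
x₀ = 1.06, x₁ = 1.93

Secant formula: x_{n+1} = x_n - f(x_n)(x_n - x_{n-1})/(f(x_n) - f(x_{n-1}))

Iteration 1:
  f(1.060000) = -0.876400
  f(1.930000) = 1.724900
  x_2 = 1.930000 - 1.724900×(1.930000 - 1.060000)/(1.724900 - (-0.876400))
       = 1.353110
Iteration 2:
  f(1.930000) = 1.724900
  f(1.353110) = -0.169092
  x_3 = 1.353110 - (-0.169092)×(1.353110 - 1.930000)/(-0.169092 - 1.724900)
       = 1.404614
Iteration 3:
  f(1.353110) = -0.169092
  f(1.404614) = -0.027059
  x_4 = 1.404614 - (-0.027059)×(1.404614 - 1.353110)/(-0.027059 - (-0.169092))
       = 1.414426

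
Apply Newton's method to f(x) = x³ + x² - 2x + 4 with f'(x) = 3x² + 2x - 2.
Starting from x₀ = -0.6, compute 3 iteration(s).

f(x) = x³ + x² - 2x + 4
f'(x) = 3x² + 2x - 2
x₀ = -0.6

Newton-Raphson formula: x_{n+1} = x_n - f(x_n)/f'(x_n)

Iteration 1:
  f(-0.600000) = 5.344000
  f'(-0.600000) = -2.120000
  x_1 = -0.600000 - 5.344000/(-2.120000) = 1.920755
Iteration 2:
  f(1.920755) = 10.934027
  f'(1.920755) = 12.909405
  x_2 = 1.920755 - 10.934027/12.909405 = 1.073773
Iteration 3:
  f(1.073773) = 4.243491
  f'(1.073773) = 3.606514
  x_3 = 1.073773 - 4.243491/3.606514 = -0.102845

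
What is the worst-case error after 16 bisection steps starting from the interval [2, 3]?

Bisection error bound: |error| ≤ (b-a)/2^n
|error| ≤ (3 - 2)/2^16 = 1/2^16
|error| ≤ 0.0000152588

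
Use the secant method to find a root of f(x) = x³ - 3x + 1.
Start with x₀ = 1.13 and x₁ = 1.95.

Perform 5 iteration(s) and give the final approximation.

f(x) = x³ - 3x + 1
x₀ = 1.13, x₁ = 1.95

Secant formula: x_{n+1} = x_n - f(x_n)(x_n - x_{n-1})/(f(x_n) - f(x_{n-1}))

Iteration 1:
  f(1.130000) = -0.947103
  f(1.950000) = 2.564875
  x_2 = 1.950000 - 2.564875×(1.950000 - 1.130000)/(2.564875 - (-0.947103))
       = 1.351136
Iteration 2:
  f(1.950000) = 2.564875
  f(1.351136) = -0.586817
  x_3 = 1.351136 - (-0.586817)×(1.351136 - 1.950000)/(-0.586817 - 2.564875)
       = 1.462639
Iteration 3:
  f(1.351136) = -0.586817
  f(1.462639) = -0.258874
  x_4 = 1.462639 - (-0.258874)×(1.462639 - 1.351136)/(-0.258874 - (-0.586817))
       = 1.550658
Iteration 4:
  f(1.462639) = -0.258874
  f(1.550658) = 0.076648
  x_5 = 1.550658 - 0.076648×(1.550658 - 1.462639)/(0.076648 - (-0.258874))
       = 1.530551
Iteration 5:
  f(1.550658) = 0.076648
  f(1.530551) = -0.006205
  x_6 = 1.530551 - (-0.006205)×(1.530551 - 1.550658)/(-0.006205 - 0.076648)
       = 1.532057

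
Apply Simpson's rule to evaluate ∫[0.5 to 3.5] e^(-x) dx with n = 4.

f(x) = e^(-x)
a = 0.5, b = 3.5, n = 4
h = (b - a)/n = 0.750000

Simpson's rule: (h/3)[f(x₀) + 4f(x₁) + 2f(x₂) + ... + f(xₙ)]

x_0 = 0.5000, f(x_0) = 0.606531, coefficient = 1
x_1 = 1.2500, f(x_1) = 0.286505, coefficient = 4
x_2 = 2.0000, f(x_2) = 0.135335, coefficient = 2
x_3 = 2.7500, f(x_3) = 0.063928, coefficient = 4
x_4 = 3.5000, f(x_4) = 0.030197, coefficient = 1

I ≈ (0.750000/3) × 2.309129 = 0.577282
Exact value: 0.576333
Error: 0.000949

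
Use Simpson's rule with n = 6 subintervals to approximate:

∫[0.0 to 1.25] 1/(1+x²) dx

f(x) = 1/(1+x²)
a = 0.0, b = 1.25, n = 6
h = (b - a)/n = 0.208333

Simpson's rule: (h/3)[f(x₀) + 4f(x₁) + 2f(x₂) + ... + f(xₙ)]

x_0 = 0.0000, f(x_0) = 1.000000, coefficient = 1
x_1 = 0.2083, f(x_1) = 0.958403, coefficient = 4
x_2 = 0.4167, f(x_2) = 0.852071, coefficient = 2
x_3 = 0.6250, f(x_3) = 0.719101, coefficient = 4
x_4 = 0.8333, f(x_4) = 0.590164, coefficient = 2
x_5 = 1.0417, f(x_5) = 0.479600, coefficient = 4
x_6 = 1.2500, f(x_6) = 0.390244, coefficient = 1

I ≈ (0.208333/3) × 12.903130 = 0.896051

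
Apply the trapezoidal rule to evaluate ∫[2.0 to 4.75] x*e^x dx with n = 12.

f(x) = x*e^x
a = 2.0, b = 4.75, n = 12
h = (b - a)/n = 0.229167

Trapezoidal rule: (h/2)[f(x₀) + 2f(x₁) + 2f(x₂) + ... + f(xₙ)]

x_0 = 2.0000, f(x_0) = 14.778112, coefficient = 1
x_1 = 2.2292, f(x_1) = 20.713683, coefficient = 2
x_2 = 2.4583, f(x_2) = 28.726411, coefficient = 2
x_3 = 2.6875, f(x_3) = 39.492524, coefficient = 2
x_4 = 2.9167, f(x_4) = 53.898793, coefficient = 2
x_5 = 3.1458, f(x_5) = 73.106125, coefficient = 2
x_6 = 3.3750, f(x_6) = 98.631958, coefficient = 2
x_7 = 3.6042, f(x_7) = 132.456892, coefficient = 2
x_8 = 3.8333, f(x_8) = 177.162622, coefficient = 2
x_9 = 4.0625, f(x_9) = 236.110177, coefficient = 2
x_10 = 4.2917, f(x_10) = 313.670109, coefficient = 2
x_11 = 4.5208, f(x_11) = 415.519555, coefficient = 2
x_12 = 4.7500, f(x_12) = 549.025352, coefficient = 1

I ≈ (0.229167/2) × 3742.781161 = 428.860341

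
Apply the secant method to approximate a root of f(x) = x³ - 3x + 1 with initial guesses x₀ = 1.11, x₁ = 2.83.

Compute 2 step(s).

f(x) = x³ - 3x + 1
x₀ = 1.11, x₁ = 2.83

Secant formula: x_{n+1} = x_n - f(x_n)(x_n - x_{n-1})/(f(x_n) - f(x_{n-1}))

Iteration 1:
  f(1.110000) = -0.962369
  f(2.830000) = 15.175187
  x_2 = 2.830000 - 15.175187×(2.830000 - 1.110000)/(15.175187 - (-0.962369))
       = 1.212573
Iteration 2:
  f(2.830000) = 15.175187
  f(1.212573) = -0.854833
  x_3 = 1.212573 - (-0.854833)×(1.212573 - 2.830000)/(-0.854833 - 15.175187)
       = 1.298825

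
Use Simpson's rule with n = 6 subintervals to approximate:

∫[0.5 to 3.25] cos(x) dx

f(x) = cos(x)
a = 0.5, b = 3.25, n = 6
h = (b - a)/n = 0.458333

Simpson's rule: (h/3)[f(x₀) + 4f(x₁) + 2f(x₂) + ... + f(xₙ)]

x_0 = 0.5000, f(x_0) = 0.877583, coefficient = 1
x_1 = 0.9583, f(x_1) = 0.574885, coefficient = 4
x_2 = 1.4167, f(x_2) = 0.153520, coefficient = 2
x_3 = 1.8750, f(x_3) = -0.299534, coefficient = 4
x_4 = 2.3333, f(x_4) = -0.690758, coefficient = 2
x_5 = 2.7917, f(x_5) = -0.939398, coefficient = 4
x_6 = 3.2500, f(x_6) = -0.994130, coefficient = 1

I ≈ (0.458333/3) × -3.847211 = -0.587768
Exact value: -0.587621
Error: 0.000148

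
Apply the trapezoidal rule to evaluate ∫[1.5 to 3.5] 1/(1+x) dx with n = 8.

f(x) = 1/(1+x)
a = 1.5, b = 3.5, n = 8
h = (b - a)/n = 0.250000

Trapezoidal rule: (h/2)[f(x₀) + 2f(x₁) + 2f(x₂) + ... + f(xₙ)]

x_0 = 1.5000, f(x_0) = 0.400000, coefficient = 1
x_1 = 1.7500, f(x_1) = 0.363636, coefficient = 2
x_2 = 2.0000, f(x_2) = 0.333333, coefficient = 2
x_3 = 2.2500, f(x_3) = 0.307692, coefficient = 2
x_4 = 2.5000, f(x_4) = 0.285714, coefficient = 2
x_5 = 2.7500, f(x_5) = 0.266667, coefficient = 2
x_6 = 3.0000, f(x_6) = 0.250000, coefficient = 2
x_7 = 3.2500, f(x_7) = 0.235294, coefficient = 2
x_8 = 3.5000, f(x_8) = 0.222222, coefficient = 1

I ≈ (0.250000/2) × 4.706896 = 0.588362
Exact value: 0.587787
Error: 0.000575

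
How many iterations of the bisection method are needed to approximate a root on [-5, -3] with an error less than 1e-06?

We need (b-a)/2^n ≤ 1e-06
(-3 - (-5))/2^n ≤ 1e-06
2/2^n ≤ 1e-06
2^n ≥ 2000000
n ≥ log₂(2000000) = 20.93
n ≥ 21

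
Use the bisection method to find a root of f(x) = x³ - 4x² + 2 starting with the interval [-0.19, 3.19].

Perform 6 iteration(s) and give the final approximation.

f(x) = x³ - 4x² + 2
Initial interval: [-0.19, 3.19]

Iteration 1:
  c_1 = (-0.190000 + 3.190000)/2 = 1.500000
  f(c_1) = f(1.500000) = -3.625000
  f(a) × f(c) < 0, new interval: [-0.190000, 1.500000]
Iteration 2:
  c_2 = (-0.190000 + 1.500000)/2 = 0.655000
  f(c_2) = f(0.655000) = 0.564911
  f(a) × f(c) ≥ 0, new interval: [0.655000, 1.500000]
Iteration 3:
  c_3 = (0.655000 + 1.500000)/2 = 1.077500
  f(c_3) = f(1.077500) = -1.393041
  f(a) × f(c) < 0, new interval: [0.655000, 1.077500]
Iteration 4:
  c_4 = (0.655000 + 1.077500)/2 = 0.866250
  f(c_4) = f(0.866250) = -0.351532
  f(a) × f(c) < 0, new interval: [0.655000, 0.866250]
Iteration 5:
  c_5 = (0.655000 + 0.866250)/2 = 0.760625
  f(c_5) = f(0.760625) = 0.125858
  f(a) × f(c) ≥ 0, new interval: [0.760625, 0.866250]
Iteration 6:
  c_6 = (0.760625 + 0.866250)/2 = 0.813438
  f(c_6) = f(0.813438) = -0.108486
  f(a) × f(c) < 0, new interval: [0.760625, 0.813438]

After 6 iteration(s), the approximation is c_6 = 0.813438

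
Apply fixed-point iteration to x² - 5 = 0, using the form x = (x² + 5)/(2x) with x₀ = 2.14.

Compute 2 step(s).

Equation: x² - 5 = 0
Fixed-point form: x = (x² + 5)/(2x)
x₀ = 2.14

x_1 = g(2.140000) = 2.238224
x_2 = g(2.238224) = 2.236069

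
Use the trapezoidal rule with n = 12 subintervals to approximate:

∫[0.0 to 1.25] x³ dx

f(x) = x³
a = 0.0, b = 1.25, n = 12
h = (b - a)/n = 0.104167

Trapezoidal rule: (h/2)[f(x₀) + 2f(x₁) + 2f(x₂) + ... + f(xₙ)]

x_0 = 0.0000, f(x_0) = 0.000000, coefficient = 1
x_1 = 0.1042, f(x_1) = 0.001130, coefficient = 2
x_2 = 0.2083, f(x_2) = 0.009042, coefficient = 2
x_3 = 0.3125, f(x_3) = 0.030518, coefficient = 2
x_4 = 0.4167, f(x_4) = 0.072338, coefficient = 2
x_5 = 0.5208, f(x_5) = 0.141285, coefficient = 2
x_6 = 0.6250, f(x_6) = 0.244141, coefficient = 2
x_7 = 0.7292, f(x_7) = 0.387686, coefficient = 2
x_8 = 0.8333, f(x_8) = 0.578704, coefficient = 2
x_9 = 0.9375, f(x_9) = 0.823975, coefficient = 2
x_10 = 1.0417, f(x_10) = 1.130281, coefficient = 2
x_11 = 1.1458, f(x_11) = 1.504404, coefficient = 2
x_12 = 1.2500, f(x_12) = 1.953125, coefficient = 1

I ≈ (0.104167/2) × 11.800130 = 0.614590
Exact value: 0.610352
Error: 0.004239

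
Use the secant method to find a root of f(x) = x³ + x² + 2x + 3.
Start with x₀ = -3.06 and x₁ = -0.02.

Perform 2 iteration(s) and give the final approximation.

f(x) = x³ + x² + 2x + 3
x₀ = -3.06, x₁ = -0.02

Secant formula: x_{n+1} = x_n - f(x_n)(x_n - x_{n-1})/(f(x_n) - f(x_{n-1}))

Iteration 1:
  f(-3.060000) = -22.409016
  f(-0.020000) = 2.960392
  x_2 = -0.020000 - 2.960392×(-0.020000 - (-3.060000))/(2.960392 - (-22.409016))
       = -0.374742
Iteration 2:
  f(-0.020000) = 2.960392
  f(-0.374742) = 2.338322
  x_3 = -0.374742 - 2.338322×(-0.374742 - (-0.020000))/(2.338322 - 2.960392)
       = -1.708195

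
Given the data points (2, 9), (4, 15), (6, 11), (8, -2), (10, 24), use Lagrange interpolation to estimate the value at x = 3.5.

Lagrange interpolation formula:
P(x) = Σ yᵢ × Lᵢ(x)
where Lᵢ(x) = Π_{j≠i} (x - xⱼ)/(xᵢ - xⱼ)

L_0(3.5) = (3.5 - 4)/(2 - 4) × (3.5 - 6)/(2 - 6) × (3.5 - 8)/(2 - 8) × (3.5 - 10)/(2 - 10) = 0.095215
L_1(3.5) = (3.5 - 2)/(4 - 2) × (3.5 - 6)/(4 - 6) × (3.5 - 8)/(4 - 8) × (3.5 - 10)/(4 - 10) = 1.142578
L_2(3.5) = (3.5 - 2)/(6 - 2) × (3.5 - 4)/(6 - 4) × (3.5 - 8)/(6 - 8) × (3.5 - 10)/(6 - 10) = -0.342773
L_3(3.5) = (3.5 - 2)/(8 - 2) × (3.5 - 4)/(8 - 4) × (3.5 - 6)/(8 - 6) × (3.5 - 10)/(8 - 10) = 0.126953
L_4(3.5) = (3.5 - 2)/(10 - 2) × (3.5 - 4)/(10 - 4) × (3.5 - 6)/(10 - 6) × (3.5 - 8)/(10 - 8) = -0.021973

P(3.5) = 9×L_0(3.5) + 15×L_1(3.5) + 11×L_2(3.5) + (-2)×L_3(3.5) + 24×L_4(3.5)
P(3.5) = 13.443848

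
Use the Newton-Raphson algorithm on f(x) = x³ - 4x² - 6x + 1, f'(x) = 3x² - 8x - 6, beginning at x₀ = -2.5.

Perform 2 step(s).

f(x) = x³ - 4x² - 6x + 1
f'(x) = 3x² - 8x - 6
x₀ = -2.5

Newton-Raphson formula: x_{n+1} = x_n - f(x_n)/f'(x_n)

Iteration 1:
  f(-2.500000) = -24.625000
  f'(-2.500000) = 32.750000
  x_1 = -2.500000 - (-24.625000)/32.750000 = -1.748092
Iteration 2:
  f(-1.748092) = -6.076608
  f'(-1.748092) = 17.152206
  x_2 = -1.748092 - (-6.076608)/17.152206 = -1.393816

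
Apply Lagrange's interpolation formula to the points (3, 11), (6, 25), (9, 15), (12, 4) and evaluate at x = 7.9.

Lagrange interpolation formula:
P(x) = Σ yᵢ × Lᵢ(x)
where Lᵢ(x) = Π_{j≠i} (x - xⱼ)/(xᵢ - xⱼ)

L_0(7.9) = (7.9 - 6)/(3 - 6) × (7.9 - 9)/(3 - 9) × (7.9 - 12)/(3 - 12) = -0.052895
L_1(7.9) = (7.9 - 3)/(6 - 3) × (7.9 - 9)/(6 - 9) × (7.9 - 12)/(6 - 12) = 0.409241
L_2(7.9) = (7.9 - 3)/(9 - 3) × (7.9 - 6)/(9 - 6) × (7.9 - 12)/(9 - 12) = 0.706870
L_3(7.9) = (7.9 - 3)/(12 - 3) × (7.9 - 6)/(12 - 6) × (7.9 - 9)/(12 - 9) = -0.063216

P(7.9) = 11×L_0(7.9) + 25×L_1(7.9) + 15×L_2(7.9) + 4×L_3(7.9)
P(7.9) = 19.999364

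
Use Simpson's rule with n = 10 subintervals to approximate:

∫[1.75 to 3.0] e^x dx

f(x) = e^x
a = 1.75, b = 3.0, n = 10
h = (b - a)/n = 0.125000

Simpson's rule: (h/3)[f(x₀) + 4f(x₁) + 2f(x₂) + ... + f(xₙ)]

x_0 = 1.7500, f(x_0) = 5.754603, coefficient = 1
x_1 = 1.8750, f(x_1) = 6.520819, coefficient = 4
x_2 = 2.0000, f(x_2) = 7.389056, coefficient = 2
x_3 = 2.1250, f(x_3) = 8.372897, coefficient = 4
x_4 = 2.2500, f(x_4) = 9.487736, coefficient = 2
x_5 = 2.3750, f(x_5) = 10.751013, coefficient = 4
x_6 = 2.5000, f(x_6) = 12.182494, coefficient = 2
x_7 = 2.6250, f(x_7) = 13.804574, coefficient = 4
x_8 = 2.7500, f(x_8) = 15.642632, coefficient = 2
x_9 = 2.8750, f(x_9) = 17.725424, coefficient = 4
x_10 = 3.0000, f(x_10) = 20.085537, coefficient = 1

I ≈ (0.125000/3) × 343.942888 = 14.330954
Exact value: 14.330934
Error: 0.000019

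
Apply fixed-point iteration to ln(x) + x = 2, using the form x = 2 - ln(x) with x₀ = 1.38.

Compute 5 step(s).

Equation: ln(x) + x = 2
Fixed-point form: x = 2 - ln(x)
x₀ = 1.38

x_1 = g(1.380000) = 1.677917
x_2 = g(1.677917) = 1.482447
x_3 = g(1.482447) = 1.606306
x_4 = g(1.606306) = 1.526063
x_5 = g(1.526063) = 1.577309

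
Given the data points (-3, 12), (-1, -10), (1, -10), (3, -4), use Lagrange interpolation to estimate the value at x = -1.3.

Lagrange interpolation formula:
P(x) = Σ yᵢ × Lᵢ(x)
where Lᵢ(x) = Π_{j≠i} (x - xⱼ)/(xᵢ - xⱼ)

L_0(-1.3) = (-1.3 - (-1))/(-3 - (-1)) × (-1.3 - 1)/(-3 - 1) × (-1.3 - 3)/(-3 - 3) = 0.061813
L_1(-1.3) = (-1.3 - (-3))/(-1 - (-3)) × (-1.3 - 1)/(-1 - 1) × (-1.3 - 3)/(-1 - 3) = 1.050812
L_2(-1.3) = (-1.3 - (-3))/(1 - (-3)) × (-1.3 - (-1))/(1 - (-1)) × (-1.3 - 3)/(1 - 3) = -0.137063
L_3(-1.3) = (-1.3 - (-3))/(3 - (-3)) × (-1.3 - (-1))/(3 - (-1)) × (-1.3 - 1)/(3 - 1) = 0.024438

P(-1.3) = 12×L_0(-1.3) + (-10)×L_1(-1.3) + (-10)×L_2(-1.3) + (-4)×L_3(-1.3)
P(-1.3) = -8.493500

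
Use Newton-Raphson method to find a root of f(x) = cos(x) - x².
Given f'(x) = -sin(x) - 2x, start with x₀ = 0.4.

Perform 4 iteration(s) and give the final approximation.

f(x) = cos(x) - x²
f'(x) = -sin(x) - 2x
x₀ = 0.4

Newton-Raphson formula: x_{n+1} = x_n - f(x_n)/f'(x_n)

Iteration 1:
  f(0.400000) = 0.761061
  f'(0.400000) = -1.189418
  x_1 = 0.400000 - 0.761061/(-1.189418) = 1.039860
Iteration 2:
  f(1.039860) = -0.574967
  f'(1.039860) = -2.942053
  x_2 = 1.039860 - (-0.574967)/(-2.942053) = 0.844429
Iteration 3:
  f(0.844429) = -0.048902
  f'(0.844429) = -2.436450
  x_3 = 0.844429 - (-0.048902)/(-2.436450) = 0.824358
Iteration 4:
  f(0.824358) = -0.000538
  f'(0.824358) = -2.382828
  x_4 = 0.824358 - (-0.000538)/(-2.382828) = 0.824132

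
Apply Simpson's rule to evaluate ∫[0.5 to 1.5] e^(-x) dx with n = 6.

f(x) = e^(-x)
a = 0.5, b = 1.5, n = 6
h = (b - a)/n = 0.166667

Simpson's rule: (h/3)[f(x₀) + 4f(x₁) + 2f(x₂) + ... + f(xₙ)]

x_0 = 0.5000, f(x_0) = 0.606531, coefficient = 1
x_1 = 0.6667, f(x_1) = 0.513417, coefficient = 4
x_2 = 0.8333, f(x_2) = 0.434598, coefficient = 2
x_3 = 1.0000, f(x_3) = 0.367879, coefficient = 4
x_4 = 1.1667, f(x_4) = 0.311403, coefficient = 2
x_5 = 1.3333, f(x_5) = 0.263597, coefficient = 4
x_6 = 1.5000, f(x_6) = 0.223130, coefficient = 1

I ≈ (0.166667/3) × 6.901238 = 0.383402
Exact value: 0.383400
Error: 0.000002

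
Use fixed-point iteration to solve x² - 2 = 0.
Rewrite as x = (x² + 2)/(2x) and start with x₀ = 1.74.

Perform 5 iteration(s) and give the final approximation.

Equation: x² - 2 = 0
Fixed-point form: x = (x² + 2)/(2x)
x₀ = 1.74

x_1 = g(1.740000) = 1.444713
x_2 = g(1.444713) = 1.414535
x_3 = g(1.414535) = 1.414214
x_4 = g(1.414214) = 1.414214
x_5 = g(1.414214) = 1.414214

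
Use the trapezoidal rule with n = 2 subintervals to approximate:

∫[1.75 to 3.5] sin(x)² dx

f(x) = sin(x)²
a = 1.75, b = 3.5, n = 2
h = (b - a)/n = 0.875000

Trapezoidal rule: (h/2)[f(x₀) + 2f(x₁) + 2f(x₂) + ... + f(xₙ)]

x_0 = 1.7500, f(x_0) = 0.968228, coefficient = 1
x_1 = 2.6250, f(x_1) = 0.243957, coefficient = 2
x_2 = 3.5000, f(x_2) = 0.123049, coefficient = 1

I ≈ (0.875000/2) × 1.579192 = 0.690896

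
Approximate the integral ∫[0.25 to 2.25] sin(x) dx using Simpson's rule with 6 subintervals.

f(x) = sin(x)
a = 0.25, b = 2.25, n = 6
h = (b - a)/n = 0.333333

Simpson's rule: (h/3)[f(x₀) + 4f(x₁) + 2f(x₂) + ... + f(xₙ)]

x_0 = 0.2500, f(x_0) = 0.247404, coefficient = 1
x_1 = 0.5833, f(x_1) = 0.550809, coefficient = 4
x_2 = 0.9167, f(x_2) = 0.793578, coefficient = 2
x_3 = 1.2500, f(x_3) = 0.948985, coefficient = 4
x_4 = 1.5833, f(x_4) = 0.999921, coefficient = 2
x_5 = 1.9167, f(x_5) = 0.940781, coefficient = 4
x_6 = 2.2500, f(x_6) = 0.778073, coefficient = 1

I ≈ (0.333333/3) × 14.374773 = 1.597197
Exact value: 1.597086
Error: 0.000111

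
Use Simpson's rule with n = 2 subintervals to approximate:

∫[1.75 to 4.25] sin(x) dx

f(x) = sin(x)
a = 1.75, b = 4.25, n = 2
h = (b - a)/n = 1.250000

Simpson's rule: (h/3)[f(x₀) + 4f(x₁) + 2f(x₂) + ... + f(xₙ)]

x_0 = 1.7500, f(x_0) = 0.983986, coefficient = 1
x_1 = 3.0000, f(x_1) = 0.141120, coefficient = 4
x_2 = 4.2500, f(x_2) = -0.894989, coefficient = 1

I ≈ (1.250000/3) × 0.653477 = 0.272282
Exact value: 0.267841
Error: 0.004440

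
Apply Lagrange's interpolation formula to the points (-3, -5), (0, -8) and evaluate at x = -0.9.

Lagrange interpolation formula:
P(x) = Σ yᵢ × Lᵢ(x)
where Lᵢ(x) = Π_{j≠i} (x - xⱼ)/(xᵢ - xⱼ)

L_0(-0.9) = (-0.9 - 0)/(-3 - 0) = 0.300000
L_1(-0.9) = (-0.9 - (-3))/(0 - (-3)) = 0.700000

P(-0.9) = (-5)×L_0(-0.9) + (-8)×L_1(-0.9)
P(-0.9) = -7.100000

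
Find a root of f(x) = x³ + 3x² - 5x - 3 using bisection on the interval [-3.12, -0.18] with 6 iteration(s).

f(x) = x³ + 3x² - 5x - 3
Initial interval: [-3.12, -0.18]

Iteration 1:
  c_1 = (-3.120000 + (-0.180000))/2 = -1.650000
  f(c_1) = f(-1.650000) = 8.925375
  f(a) × f(c) ≥ 0, new interval: [-1.650000, -0.180000]
Iteration 2:
  c_2 = (-1.650000 + (-0.180000))/2 = -0.915000
  f(c_2) = f(-0.915000) = 3.320614
  f(a) × f(c) ≥ 0, new interval: [-0.915000, -0.180000]
Iteration 3:
  c_3 = (-0.915000 + (-0.180000))/2 = -0.547500
  f(c_3) = f(-0.547500) = 0.472652
  f(a) × f(c) ≥ 0, new interval: [-0.547500, -0.180000]
Iteration 4:
  c_4 = (-0.547500 + (-0.180000))/2 = -0.363750
  f(c_4) = f(-0.363750) = -0.832437
  f(a) × f(c) < 0, new interval: [-0.547500, -0.363750]
Iteration 5:
  c_5 = (-0.547500 + (-0.363750))/2 = -0.455625
  f(c_5) = f(-0.455625) = -0.193678
  f(a) × f(c) < 0, new interval: [-0.547500, -0.455625]
Iteration 6:
  c_6 = (-0.547500 + (-0.455625))/2 = -0.501563
  f(c_6) = f(-0.501563) = 0.136332
  f(a) × f(c) ≥ 0, new interval: [-0.501563, -0.455625]

After 6 iteration(s), the approximation is c_6 = -0.501563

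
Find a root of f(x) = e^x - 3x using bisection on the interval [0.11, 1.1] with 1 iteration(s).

f(x) = e^x - 3x
Initial interval: [0.11, 1.1]

Iteration 1:
  c_1 = (0.110000 + 1.100000)/2 = 0.605000
  f(c_1) = f(0.605000) = 0.016252
  f(a) × f(c) ≥ 0, new interval: [0.605000, 1.100000]

After 1 iteration(s), the approximation is c_1 = 0.605000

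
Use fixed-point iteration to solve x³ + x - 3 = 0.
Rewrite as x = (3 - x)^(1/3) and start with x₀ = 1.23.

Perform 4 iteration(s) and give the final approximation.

Equation: x³ + x - 3 = 0
Fixed-point form: x = (3 - x)^(1/3)
x₀ = 1.23

x_1 = g(1.230000) = 1.209645
x_2 = g(1.209645) = 1.214264
x_3 = g(1.214264) = 1.213219
x_4 = g(1.213219) = 1.213455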